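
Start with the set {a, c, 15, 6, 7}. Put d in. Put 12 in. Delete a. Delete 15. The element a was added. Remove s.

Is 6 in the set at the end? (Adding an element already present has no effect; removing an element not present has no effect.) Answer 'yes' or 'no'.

Tracking the set through each operation:
Start: {15, 6, 7, a, c}
Event 1 (add d): added. Set: {15, 6, 7, a, c, d}
Event 2 (add 12): added. Set: {12, 15, 6, 7, a, c, d}
Event 3 (remove a): removed. Set: {12, 15, 6, 7, c, d}
Event 4 (remove 15): removed. Set: {12, 6, 7, c, d}
Event 5 (add a): added. Set: {12, 6, 7, a, c, d}
Event 6 (remove s): not present, no change. Set: {12, 6, 7, a, c, d}

Final set: {12, 6, 7, a, c, d} (size 6)
6 is in the final set.

Answer: yes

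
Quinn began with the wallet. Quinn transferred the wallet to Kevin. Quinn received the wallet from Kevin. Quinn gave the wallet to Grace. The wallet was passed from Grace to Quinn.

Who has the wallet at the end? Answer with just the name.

Answer: Quinn

Derivation:
Tracking the wallet through each event:
Start: Quinn has the wallet.
After event 1: Kevin has the wallet.
After event 2: Quinn has the wallet.
After event 3: Grace has the wallet.
After event 4: Quinn has the wallet.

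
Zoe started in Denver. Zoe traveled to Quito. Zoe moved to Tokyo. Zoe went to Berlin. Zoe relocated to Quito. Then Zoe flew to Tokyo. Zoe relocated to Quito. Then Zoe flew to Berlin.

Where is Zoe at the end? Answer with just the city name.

Answer: Berlin

Derivation:
Tracking Zoe's location:
Start: Zoe is in Denver.
After move 1: Denver -> Quito. Zoe is in Quito.
After move 2: Quito -> Tokyo. Zoe is in Tokyo.
After move 3: Tokyo -> Berlin. Zoe is in Berlin.
After move 4: Berlin -> Quito. Zoe is in Quito.
After move 5: Quito -> Tokyo. Zoe is in Tokyo.
After move 6: Tokyo -> Quito. Zoe is in Quito.
After move 7: Quito -> Berlin. Zoe is in Berlin.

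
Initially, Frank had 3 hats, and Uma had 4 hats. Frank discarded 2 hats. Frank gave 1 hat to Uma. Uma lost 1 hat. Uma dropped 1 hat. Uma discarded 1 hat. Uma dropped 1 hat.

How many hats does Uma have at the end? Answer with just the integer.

Tracking counts step by step:
Start: Frank=3, Uma=4
Event 1 (Frank -2): Frank: 3 -> 1. State: Frank=1, Uma=4
Event 2 (Frank -> Uma, 1): Frank: 1 -> 0, Uma: 4 -> 5. State: Frank=0, Uma=5
Event 3 (Uma -1): Uma: 5 -> 4. State: Frank=0, Uma=4
Event 4 (Uma -1): Uma: 4 -> 3. State: Frank=0, Uma=3
Event 5 (Uma -1): Uma: 3 -> 2. State: Frank=0, Uma=2
Event 6 (Uma -1): Uma: 2 -> 1. State: Frank=0, Uma=1

Uma's final count: 1

Answer: 1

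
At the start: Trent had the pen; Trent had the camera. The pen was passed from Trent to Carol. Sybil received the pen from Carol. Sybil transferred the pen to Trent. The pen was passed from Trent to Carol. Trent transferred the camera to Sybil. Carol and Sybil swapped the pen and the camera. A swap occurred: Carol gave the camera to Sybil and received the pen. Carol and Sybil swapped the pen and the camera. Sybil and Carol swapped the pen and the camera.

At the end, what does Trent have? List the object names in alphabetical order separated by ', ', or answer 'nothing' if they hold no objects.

Answer: nothing

Derivation:
Tracking all object holders:
Start: pen:Trent, camera:Trent
Event 1 (give pen: Trent -> Carol). State: pen:Carol, camera:Trent
Event 2 (give pen: Carol -> Sybil). State: pen:Sybil, camera:Trent
Event 3 (give pen: Sybil -> Trent). State: pen:Trent, camera:Trent
Event 4 (give pen: Trent -> Carol). State: pen:Carol, camera:Trent
Event 5 (give camera: Trent -> Sybil). State: pen:Carol, camera:Sybil
Event 6 (swap pen<->camera: now pen:Sybil, camera:Carol). State: pen:Sybil, camera:Carol
Event 7 (swap camera<->pen: now camera:Sybil, pen:Carol). State: pen:Carol, camera:Sybil
Event 8 (swap pen<->camera: now pen:Sybil, camera:Carol). State: pen:Sybil, camera:Carol
Event 9 (swap pen<->camera: now pen:Carol, camera:Sybil). State: pen:Carol, camera:Sybil

Final state: pen:Carol, camera:Sybil
Trent holds: (nothing).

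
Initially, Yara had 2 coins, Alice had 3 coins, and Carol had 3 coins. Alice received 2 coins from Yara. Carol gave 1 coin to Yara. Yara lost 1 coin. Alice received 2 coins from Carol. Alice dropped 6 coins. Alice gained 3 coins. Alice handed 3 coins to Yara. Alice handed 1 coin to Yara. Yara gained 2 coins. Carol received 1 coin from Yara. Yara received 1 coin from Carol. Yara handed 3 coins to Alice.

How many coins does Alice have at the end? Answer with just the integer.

Answer: 3

Derivation:
Tracking counts step by step:
Start: Yara=2, Alice=3, Carol=3
Event 1 (Yara -> Alice, 2): Yara: 2 -> 0, Alice: 3 -> 5. State: Yara=0, Alice=5, Carol=3
Event 2 (Carol -> Yara, 1): Carol: 3 -> 2, Yara: 0 -> 1. State: Yara=1, Alice=5, Carol=2
Event 3 (Yara -1): Yara: 1 -> 0. State: Yara=0, Alice=5, Carol=2
Event 4 (Carol -> Alice, 2): Carol: 2 -> 0, Alice: 5 -> 7. State: Yara=0, Alice=7, Carol=0
Event 5 (Alice -6): Alice: 7 -> 1. State: Yara=0, Alice=1, Carol=0
Event 6 (Alice +3): Alice: 1 -> 4. State: Yara=0, Alice=4, Carol=0
Event 7 (Alice -> Yara, 3): Alice: 4 -> 1, Yara: 0 -> 3. State: Yara=3, Alice=1, Carol=0
Event 8 (Alice -> Yara, 1): Alice: 1 -> 0, Yara: 3 -> 4. State: Yara=4, Alice=0, Carol=0
Event 9 (Yara +2): Yara: 4 -> 6. State: Yara=6, Alice=0, Carol=0
Event 10 (Yara -> Carol, 1): Yara: 6 -> 5, Carol: 0 -> 1. State: Yara=5, Alice=0, Carol=1
Event 11 (Carol -> Yara, 1): Carol: 1 -> 0, Yara: 5 -> 6. State: Yara=6, Alice=0, Carol=0
Event 12 (Yara -> Alice, 3): Yara: 6 -> 3, Alice: 0 -> 3. State: Yara=3, Alice=3, Carol=0

Alice's final count: 3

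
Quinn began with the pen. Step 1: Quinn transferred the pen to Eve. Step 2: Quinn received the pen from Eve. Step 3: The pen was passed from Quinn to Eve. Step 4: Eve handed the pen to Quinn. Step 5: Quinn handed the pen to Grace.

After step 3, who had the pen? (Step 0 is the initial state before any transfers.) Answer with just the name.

Answer: Eve

Derivation:
Tracking the pen holder through step 3:
After step 0 (start): Quinn
After step 1: Eve
After step 2: Quinn
After step 3: Eve

At step 3, the holder is Eve.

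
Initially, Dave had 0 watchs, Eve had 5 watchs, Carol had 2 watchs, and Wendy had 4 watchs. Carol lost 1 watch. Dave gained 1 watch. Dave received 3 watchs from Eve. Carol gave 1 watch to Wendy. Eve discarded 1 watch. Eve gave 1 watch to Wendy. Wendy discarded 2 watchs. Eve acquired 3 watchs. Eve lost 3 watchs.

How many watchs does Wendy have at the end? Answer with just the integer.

Tracking counts step by step:
Start: Dave=0, Eve=5, Carol=2, Wendy=4
Event 1 (Carol -1): Carol: 2 -> 1. State: Dave=0, Eve=5, Carol=1, Wendy=4
Event 2 (Dave +1): Dave: 0 -> 1. State: Dave=1, Eve=5, Carol=1, Wendy=4
Event 3 (Eve -> Dave, 3): Eve: 5 -> 2, Dave: 1 -> 4. State: Dave=4, Eve=2, Carol=1, Wendy=4
Event 4 (Carol -> Wendy, 1): Carol: 1 -> 0, Wendy: 4 -> 5. State: Dave=4, Eve=2, Carol=0, Wendy=5
Event 5 (Eve -1): Eve: 2 -> 1. State: Dave=4, Eve=1, Carol=0, Wendy=5
Event 6 (Eve -> Wendy, 1): Eve: 1 -> 0, Wendy: 5 -> 6. State: Dave=4, Eve=0, Carol=0, Wendy=6
Event 7 (Wendy -2): Wendy: 6 -> 4. State: Dave=4, Eve=0, Carol=0, Wendy=4
Event 8 (Eve +3): Eve: 0 -> 3. State: Dave=4, Eve=3, Carol=0, Wendy=4
Event 9 (Eve -3): Eve: 3 -> 0. State: Dave=4, Eve=0, Carol=0, Wendy=4

Wendy's final count: 4

Answer: 4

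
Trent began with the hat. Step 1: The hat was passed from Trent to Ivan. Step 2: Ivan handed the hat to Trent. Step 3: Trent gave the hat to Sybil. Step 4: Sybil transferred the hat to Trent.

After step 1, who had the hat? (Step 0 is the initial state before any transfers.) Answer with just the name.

Answer: Ivan

Derivation:
Tracking the hat holder through step 1:
After step 0 (start): Trent
After step 1: Ivan

At step 1, the holder is Ivan.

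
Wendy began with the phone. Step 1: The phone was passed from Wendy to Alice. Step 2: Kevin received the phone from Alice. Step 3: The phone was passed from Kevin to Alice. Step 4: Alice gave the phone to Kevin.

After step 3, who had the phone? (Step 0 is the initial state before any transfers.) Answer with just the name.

Answer: Alice

Derivation:
Tracking the phone holder through step 3:
After step 0 (start): Wendy
After step 1: Alice
After step 2: Kevin
After step 3: Alice

At step 3, the holder is Alice.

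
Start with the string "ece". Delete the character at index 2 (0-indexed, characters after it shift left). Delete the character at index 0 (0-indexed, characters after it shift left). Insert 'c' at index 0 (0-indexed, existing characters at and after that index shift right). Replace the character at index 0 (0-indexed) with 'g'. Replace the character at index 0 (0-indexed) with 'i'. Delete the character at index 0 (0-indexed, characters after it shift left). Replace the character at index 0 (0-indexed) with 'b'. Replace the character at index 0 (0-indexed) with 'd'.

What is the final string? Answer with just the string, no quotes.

Applying each edit step by step:
Start: "ece"
Op 1 (delete idx 2 = 'e'): "ece" -> "ec"
Op 2 (delete idx 0 = 'e'): "ec" -> "c"
Op 3 (insert 'c' at idx 0): "c" -> "cc"
Op 4 (replace idx 0: 'c' -> 'g'): "cc" -> "gc"
Op 5 (replace idx 0: 'g' -> 'i'): "gc" -> "ic"
Op 6 (delete idx 0 = 'i'): "ic" -> "c"
Op 7 (replace idx 0: 'c' -> 'b'): "c" -> "b"
Op 8 (replace idx 0: 'b' -> 'd'): "b" -> "d"

Answer: d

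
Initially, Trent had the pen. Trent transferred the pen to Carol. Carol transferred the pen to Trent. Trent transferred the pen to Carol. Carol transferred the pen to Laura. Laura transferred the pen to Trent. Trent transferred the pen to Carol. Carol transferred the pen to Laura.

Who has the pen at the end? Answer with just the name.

Tracking the pen through each event:
Start: Trent has the pen.
After event 1: Carol has the pen.
After event 2: Trent has the pen.
After event 3: Carol has the pen.
After event 4: Laura has the pen.
After event 5: Trent has the pen.
After event 6: Carol has the pen.
After event 7: Laura has the pen.

Answer: Laura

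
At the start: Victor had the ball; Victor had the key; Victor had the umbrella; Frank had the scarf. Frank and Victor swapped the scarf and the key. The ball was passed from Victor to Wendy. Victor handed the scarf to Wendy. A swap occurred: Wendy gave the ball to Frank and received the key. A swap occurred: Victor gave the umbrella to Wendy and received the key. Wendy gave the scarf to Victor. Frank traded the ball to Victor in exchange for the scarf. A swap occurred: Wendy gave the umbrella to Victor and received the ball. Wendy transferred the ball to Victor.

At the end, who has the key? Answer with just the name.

Tracking all object holders:
Start: ball:Victor, key:Victor, umbrella:Victor, scarf:Frank
Event 1 (swap scarf<->key: now scarf:Victor, key:Frank). State: ball:Victor, key:Frank, umbrella:Victor, scarf:Victor
Event 2 (give ball: Victor -> Wendy). State: ball:Wendy, key:Frank, umbrella:Victor, scarf:Victor
Event 3 (give scarf: Victor -> Wendy). State: ball:Wendy, key:Frank, umbrella:Victor, scarf:Wendy
Event 4 (swap ball<->key: now ball:Frank, key:Wendy). State: ball:Frank, key:Wendy, umbrella:Victor, scarf:Wendy
Event 5 (swap umbrella<->key: now umbrella:Wendy, key:Victor). State: ball:Frank, key:Victor, umbrella:Wendy, scarf:Wendy
Event 6 (give scarf: Wendy -> Victor). State: ball:Frank, key:Victor, umbrella:Wendy, scarf:Victor
Event 7 (swap ball<->scarf: now ball:Victor, scarf:Frank). State: ball:Victor, key:Victor, umbrella:Wendy, scarf:Frank
Event 8 (swap umbrella<->ball: now umbrella:Victor, ball:Wendy). State: ball:Wendy, key:Victor, umbrella:Victor, scarf:Frank
Event 9 (give ball: Wendy -> Victor). State: ball:Victor, key:Victor, umbrella:Victor, scarf:Frank

Final state: ball:Victor, key:Victor, umbrella:Victor, scarf:Frank
The key is held by Victor.

Answer: Victor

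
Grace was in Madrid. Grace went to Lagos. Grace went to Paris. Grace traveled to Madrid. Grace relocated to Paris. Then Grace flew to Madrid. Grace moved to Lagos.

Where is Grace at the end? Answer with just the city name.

Answer: Lagos

Derivation:
Tracking Grace's location:
Start: Grace is in Madrid.
After move 1: Madrid -> Lagos. Grace is in Lagos.
After move 2: Lagos -> Paris. Grace is in Paris.
After move 3: Paris -> Madrid. Grace is in Madrid.
After move 4: Madrid -> Paris. Grace is in Paris.
After move 5: Paris -> Madrid. Grace is in Madrid.
After move 6: Madrid -> Lagos. Grace is in Lagos.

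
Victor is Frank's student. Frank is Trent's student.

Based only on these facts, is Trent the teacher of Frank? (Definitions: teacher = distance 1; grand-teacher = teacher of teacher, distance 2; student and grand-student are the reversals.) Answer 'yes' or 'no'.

Reconstructing the teacher chain from the given facts:
  Trent -> Frank -> Victor
(each arrow means 'teacher of the next')
Positions in the chain (0 = top):
  position of Trent: 0
  position of Frank: 1
  position of Victor: 2

Trent is at position 0, Frank is at position 1; signed distance (j - i) = 1.
'teacher' requires j - i = 1. Actual distance is 1, so the relation HOLDS.

Answer: yes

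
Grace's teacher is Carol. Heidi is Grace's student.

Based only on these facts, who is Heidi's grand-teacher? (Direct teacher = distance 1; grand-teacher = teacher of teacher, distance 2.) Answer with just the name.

Answer: Carol

Derivation:
Reconstructing the teacher chain from the given facts:
  Carol -> Grace -> Heidi
(each arrow means 'teacher of the next')
Positions in the chain (0 = top):
  position of Carol: 0
  position of Grace: 1
  position of Heidi: 2

Heidi is at position 2; the grand-teacher is 2 steps up the chain, i.e. position 0: Carol.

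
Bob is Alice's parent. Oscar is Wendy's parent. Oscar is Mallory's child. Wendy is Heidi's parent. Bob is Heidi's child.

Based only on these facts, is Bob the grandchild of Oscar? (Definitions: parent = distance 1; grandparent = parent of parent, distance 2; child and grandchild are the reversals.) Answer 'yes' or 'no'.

Answer: no

Derivation:
Reconstructing the parent chain from the given facts:
  Mallory -> Oscar -> Wendy -> Heidi -> Bob -> Alice
(each arrow means 'parent of the next')
Positions in the chain (0 = top):
  position of Mallory: 0
  position of Oscar: 1
  position of Wendy: 2
  position of Heidi: 3
  position of Bob: 4
  position of Alice: 5

Bob is at position 4, Oscar is at position 1; signed distance (j - i) = -3.
'grandchild' requires j - i = -2. Actual distance is -3, so the relation does NOT hold.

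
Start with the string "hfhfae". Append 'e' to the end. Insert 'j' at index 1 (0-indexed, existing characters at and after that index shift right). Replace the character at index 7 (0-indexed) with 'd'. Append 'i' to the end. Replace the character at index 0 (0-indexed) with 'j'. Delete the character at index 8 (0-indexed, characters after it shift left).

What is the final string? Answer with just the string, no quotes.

Answer: jjfhfaed

Derivation:
Applying each edit step by step:
Start: "hfhfae"
Op 1 (append 'e'): "hfhfae" -> "hfhfaee"
Op 2 (insert 'j' at idx 1): "hfhfaee" -> "hjfhfaee"
Op 3 (replace idx 7: 'e' -> 'd'): "hjfhfaee" -> "hjfhfaed"
Op 4 (append 'i'): "hjfhfaed" -> "hjfhfaedi"
Op 5 (replace idx 0: 'h' -> 'j'): "hjfhfaedi" -> "jjfhfaedi"
Op 6 (delete idx 8 = 'i'): "jjfhfaedi" -> "jjfhfaed"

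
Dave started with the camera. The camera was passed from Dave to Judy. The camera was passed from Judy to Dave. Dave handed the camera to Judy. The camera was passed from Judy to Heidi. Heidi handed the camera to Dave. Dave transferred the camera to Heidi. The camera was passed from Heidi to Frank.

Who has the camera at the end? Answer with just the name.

Tracking the camera through each event:
Start: Dave has the camera.
After event 1: Judy has the camera.
After event 2: Dave has the camera.
After event 3: Judy has the camera.
After event 4: Heidi has the camera.
After event 5: Dave has the camera.
After event 6: Heidi has the camera.
After event 7: Frank has the camera.

Answer: Frank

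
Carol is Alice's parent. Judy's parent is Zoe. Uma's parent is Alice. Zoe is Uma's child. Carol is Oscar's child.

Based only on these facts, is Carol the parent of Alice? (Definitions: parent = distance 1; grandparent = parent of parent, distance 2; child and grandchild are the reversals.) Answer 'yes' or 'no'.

Reconstructing the parent chain from the given facts:
  Oscar -> Carol -> Alice -> Uma -> Zoe -> Judy
(each arrow means 'parent of the next')
Positions in the chain (0 = top):
  position of Oscar: 0
  position of Carol: 1
  position of Alice: 2
  position of Uma: 3
  position of Zoe: 4
  position of Judy: 5

Carol is at position 1, Alice is at position 2; signed distance (j - i) = 1.
'parent' requires j - i = 1. Actual distance is 1, so the relation HOLDS.

Answer: yes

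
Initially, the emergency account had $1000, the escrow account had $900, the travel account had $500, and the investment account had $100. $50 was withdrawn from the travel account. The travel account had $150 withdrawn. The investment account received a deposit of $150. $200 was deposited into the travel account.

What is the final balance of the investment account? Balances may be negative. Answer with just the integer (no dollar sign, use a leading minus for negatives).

Answer: 250

Derivation:
Tracking account balances step by step:
Start: emergency=1000, escrow=900, travel=500, investment=100
Event 1 (withdraw 50 from travel): travel: 500 - 50 = 450. Balances: emergency=1000, escrow=900, travel=450, investment=100
Event 2 (withdraw 150 from travel): travel: 450 - 150 = 300. Balances: emergency=1000, escrow=900, travel=300, investment=100
Event 3 (deposit 150 to investment): investment: 100 + 150 = 250. Balances: emergency=1000, escrow=900, travel=300, investment=250
Event 4 (deposit 200 to travel): travel: 300 + 200 = 500. Balances: emergency=1000, escrow=900, travel=500, investment=250

Final balance of investment: 250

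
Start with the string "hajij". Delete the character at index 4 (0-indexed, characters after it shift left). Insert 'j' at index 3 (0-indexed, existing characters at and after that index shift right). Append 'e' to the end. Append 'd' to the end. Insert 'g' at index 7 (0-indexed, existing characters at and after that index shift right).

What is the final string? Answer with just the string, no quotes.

Answer: hajjiedg

Derivation:
Applying each edit step by step:
Start: "hajij"
Op 1 (delete idx 4 = 'j'): "hajij" -> "haji"
Op 2 (insert 'j' at idx 3): "haji" -> "hajji"
Op 3 (append 'e'): "hajji" -> "hajjie"
Op 4 (append 'd'): "hajjie" -> "hajjied"
Op 5 (insert 'g' at idx 7): "hajjied" -> "hajjiedg"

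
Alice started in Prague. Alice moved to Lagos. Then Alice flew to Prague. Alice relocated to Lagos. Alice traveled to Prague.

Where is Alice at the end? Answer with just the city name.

Answer: Prague

Derivation:
Tracking Alice's location:
Start: Alice is in Prague.
After move 1: Prague -> Lagos. Alice is in Lagos.
After move 2: Lagos -> Prague. Alice is in Prague.
After move 3: Prague -> Lagos. Alice is in Lagos.
After move 4: Lagos -> Prague. Alice is in Prague.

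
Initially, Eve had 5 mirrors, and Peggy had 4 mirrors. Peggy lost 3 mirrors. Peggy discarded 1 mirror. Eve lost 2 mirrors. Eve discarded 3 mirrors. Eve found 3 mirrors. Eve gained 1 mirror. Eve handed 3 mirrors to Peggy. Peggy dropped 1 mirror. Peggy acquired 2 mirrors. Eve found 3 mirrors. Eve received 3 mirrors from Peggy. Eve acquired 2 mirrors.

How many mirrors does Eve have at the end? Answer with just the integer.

Tracking counts step by step:
Start: Eve=5, Peggy=4
Event 1 (Peggy -3): Peggy: 4 -> 1. State: Eve=5, Peggy=1
Event 2 (Peggy -1): Peggy: 1 -> 0. State: Eve=5, Peggy=0
Event 3 (Eve -2): Eve: 5 -> 3. State: Eve=3, Peggy=0
Event 4 (Eve -3): Eve: 3 -> 0. State: Eve=0, Peggy=0
Event 5 (Eve +3): Eve: 0 -> 3. State: Eve=3, Peggy=0
Event 6 (Eve +1): Eve: 3 -> 4. State: Eve=4, Peggy=0
Event 7 (Eve -> Peggy, 3): Eve: 4 -> 1, Peggy: 0 -> 3. State: Eve=1, Peggy=3
Event 8 (Peggy -1): Peggy: 3 -> 2. State: Eve=1, Peggy=2
Event 9 (Peggy +2): Peggy: 2 -> 4. State: Eve=1, Peggy=4
Event 10 (Eve +3): Eve: 1 -> 4. State: Eve=4, Peggy=4
Event 11 (Peggy -> Eve, 3): Peggy: 4 -> 1, Eve: 4 -> 7. State: Eve=7, Peggy=1
Event 12 (Eve +2): Eve: 7 -> 9. State: Eve=9, Peggy=1

Eve's final count: 9

Answer: 9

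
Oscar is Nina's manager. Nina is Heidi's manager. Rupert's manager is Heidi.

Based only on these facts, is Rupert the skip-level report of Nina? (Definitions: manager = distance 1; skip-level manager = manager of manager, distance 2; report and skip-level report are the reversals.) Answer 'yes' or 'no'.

Answer: yes

Derivation:
Reconstructing the manager chain from the given facts:
  Oscar -> Nina -> Heidi -> Rupert
(each arrow means 'manager of the next')
Positions in the chain (0 = top):
  position of Oscar: 0
  position of Nina: 1
  position of Heidi: 2
  position of Rupert: 3

Rupert is at position 3, Nina is at position 1; signed distance (j - i) = -2.
'skip-level report' requires j - i = -2. Actual distance is -2, so the relation HOLDS.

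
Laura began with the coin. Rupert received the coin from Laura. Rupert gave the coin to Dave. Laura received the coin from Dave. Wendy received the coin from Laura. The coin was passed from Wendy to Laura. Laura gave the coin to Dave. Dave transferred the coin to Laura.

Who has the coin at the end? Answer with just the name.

Answer: Laura

Derivation:
Tracking the coin through each event:
Start: Laura has the coin.
After event 1: Rupert has the coin.
After event 2: Dave has the coin.
After event 3: Laura has the coin.
After event 4: Wendy has the coin.
After event 5: Laura has the coin.
After event 6: Dave has the coin.
After event 7: Laura has the coin.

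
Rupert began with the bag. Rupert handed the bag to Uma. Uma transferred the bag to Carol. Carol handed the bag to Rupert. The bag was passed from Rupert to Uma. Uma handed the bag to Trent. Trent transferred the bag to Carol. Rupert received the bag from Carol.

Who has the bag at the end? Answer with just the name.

Tracking the bag through each event:
Start: Rupert has the bag.
After event 1: Uma has the bag.
After event 2: Carol has the bag.
After event 3: Rupert has the bag.
After event 4: Uma has the bag.
After event 5: Trent has the bag.
After event 6: Carol has the bag.
After event 7: Rupert has the bag.

Answer: Rupert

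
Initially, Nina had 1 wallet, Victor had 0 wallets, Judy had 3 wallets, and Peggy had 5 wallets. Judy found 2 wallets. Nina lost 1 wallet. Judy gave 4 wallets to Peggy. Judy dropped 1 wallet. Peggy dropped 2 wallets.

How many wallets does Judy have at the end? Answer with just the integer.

Tracking counts step by step:
Start: Nina=1, Victor=0, Judy=3, Peggy=5
Event 1 (Judy +2): Judy: 3 -> 5. State: Nina=1, Victor=0, Judy=5, Peggy=5
Event 2 (Nina -1): Nina: 1 -> 0. State: Nina=0, Victor=0, Judy=5, Peggy=5
Event 3 (Judy -> Peggy, 4): Judy: 5 -> 1, Peggy: 5 -> 9. State: Nina=0, Victor=0, Judy=1, Peggy=9
Event 4 (Judy -1): Judy: 1 -> 0. State: Nina=0, Victor=0, Judy=0, Peggy=9
Event 5 (Peggy -2): Peggy: 9 -> 7. State: Nina=0, Victor=0, Judy=0, Peggy=7

Judy's final count: 0

Answer: 0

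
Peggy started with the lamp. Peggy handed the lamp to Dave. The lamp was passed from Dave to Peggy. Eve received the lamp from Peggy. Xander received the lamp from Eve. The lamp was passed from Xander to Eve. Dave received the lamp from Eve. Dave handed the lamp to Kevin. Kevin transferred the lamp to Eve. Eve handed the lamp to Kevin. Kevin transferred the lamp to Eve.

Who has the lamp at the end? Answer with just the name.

Tracking the lamp through each event:
Start: Peggy has the lamp.
After event 1: Dave has the lamp.
After event 2: Peggy has the lamp.
After event 3: Eve has the lamp.
After event 4: Xander has the lamp.
After event 5: Eve has the lamp.
After event 6: Dave has the lamp.
After event 7: Kevin has the lamp.
After event 8: Eve has the lamp.
After event 9: Kevin has the lamp.
After event 10: Eve has the lamp.

Answer: Eve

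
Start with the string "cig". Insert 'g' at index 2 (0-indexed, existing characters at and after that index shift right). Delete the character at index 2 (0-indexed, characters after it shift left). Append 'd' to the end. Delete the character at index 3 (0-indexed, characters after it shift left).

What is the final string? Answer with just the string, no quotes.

Applying each edit step by step:
Start: "cig"
Op 1 (insert 'g' at idx 2): "cig" -> "cigg"
Op 2 (delete idx 2 = 'g'): "cigg" -> "cig"
Op 3 (append 'd'): "cig" -> "cigd"
Op 4 (delete idx 3 = 'd'): "cigd" -> "cig"

Answer: cig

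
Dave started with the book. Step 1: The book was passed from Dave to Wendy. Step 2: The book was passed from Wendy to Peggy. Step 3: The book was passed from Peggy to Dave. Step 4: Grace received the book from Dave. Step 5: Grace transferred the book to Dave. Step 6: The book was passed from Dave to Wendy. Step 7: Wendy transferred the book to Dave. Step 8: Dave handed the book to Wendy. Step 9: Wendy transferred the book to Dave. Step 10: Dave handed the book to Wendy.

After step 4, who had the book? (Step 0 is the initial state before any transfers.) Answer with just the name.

Tracking the book holder through step 4:
After step 0 (start): Dave
After step 1: Wendy
After step 2: Peggy
After step 3: Dave
After step 4: Grace

At step 4, the holder is Grace.

Answer: Grace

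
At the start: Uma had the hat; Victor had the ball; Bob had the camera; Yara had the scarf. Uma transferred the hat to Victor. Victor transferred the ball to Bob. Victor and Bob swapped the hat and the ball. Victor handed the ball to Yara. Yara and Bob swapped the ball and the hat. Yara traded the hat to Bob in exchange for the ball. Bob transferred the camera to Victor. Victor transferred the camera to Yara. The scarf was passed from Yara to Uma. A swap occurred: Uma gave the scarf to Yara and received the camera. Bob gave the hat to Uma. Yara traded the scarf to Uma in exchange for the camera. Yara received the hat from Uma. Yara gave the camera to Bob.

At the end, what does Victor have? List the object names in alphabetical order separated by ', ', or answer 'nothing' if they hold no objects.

Answer: nothing

Derivation:
Tracking all object holders:
Start: hat:Uma, ball:Victor, camera:Bob, scarf:Yara
Event 1 (give hat: Uma -> Victor). State: hat:Victor, ball:Victor, camera:Bob, scarf:Yara
Event 2 (give ball: Victor -> Bob). State: hat:Victor, ball:Bob, camera:Bob, scarf:Yara
Event 3 (swap hat<->ball: now hat:Bob, ball:Victor). State: hat:Bob, ball:Victor, camera:Bob, scarf:Yara
Event 4 (give ball: Victor -> Yara). State: hat:Bob, ball:Yara, camera:Bob, scarf:Yara
Event 5 (swap ball<->hat: now ball:Bob, hat:Yara). State: hat:Yara, ball:Bob, camera:Bob, scarf:Yara
Event 6 (swap hat<->ball: now hat:Bob, ball:Yara). State: hat:Bob, ball:Yara, camera:Bob, scarf:Yara
Event 7 (give camera: Bob -> Victor). State: hat:Bob, ball:Yara, camera:Victor, scarf:Yara
Event 8 (give camera: Victor -> Yara). State: hat:Bob, ball:Yara, camera:Yara, scarf:Yara
Event 9 (give scarf: Yara -> Uma). State: hat:Bob, ball:Yara, camera:Yara, scarf:Uma
Event 10 (swap scarf<->camera: now scarf:Yara, camera:Uma). State: hat:Bob, ball:Yara, camera:Uma, scarf:Yara
Event 11 (give hat: Bob -> Uma). State: hat:Uma, ball:Yara, camera:Uma, scarf:Yara
Event 12 (swap scarf<->camera: now scarf:Uma, camera:Yara). State: hat:Uma, ball:Yara, camera:Yara, scarf:Uma
Event 13 (give hat: Uma -> Yara). State: hat:Yara, ball:Yara, camera:Yara, scarf:Uma
Event 14 (give camera: Yara -> Bob). State: hat:Yara, ball:Yara, camera:Bob, scarf:Uma

Final state: hat:Yara, ball:Yara, camera:Bob, scarf:Uma
Victor holds: (nothing).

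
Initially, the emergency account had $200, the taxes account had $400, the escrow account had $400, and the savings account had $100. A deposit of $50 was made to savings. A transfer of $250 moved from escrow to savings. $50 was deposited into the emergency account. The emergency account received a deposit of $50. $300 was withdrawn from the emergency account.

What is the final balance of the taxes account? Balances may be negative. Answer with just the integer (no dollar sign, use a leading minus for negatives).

Answer: 400

Derivation:
Tracking account balances step by step:
Start: emergency=200, taxes=400, escrow=400, savings=100
Event 1 (deposit 50 to savings): savings: 100 + 50 = 150. Balances: emergency=200, taxes=400, escrow=400, savings=150
Event 2 (transfer 250 escrow -> savings): escrow: 400 - 250 = 150, savings: 150 + 250 = 400. Balances: emergency=200, taxes=400, escrow=150, savings=400
Event 3 (deposit 50 to emergency): emergency: 200 + 50 = 250. Balances: emergency=250, taxes=400, escrow=150, savings=400
Event 4 (deposit 50 to emergency): emergency: 250 + 50 = 300. Balances: emergency=300, taxes=400, escrow=150, savings=400
Event 5 (withdraw 300 from emergency): emergency: 300 - 300 = 0. Balances: emergency=0, taxes=400, escrow=150, savings=400

Final balance of taxes: 400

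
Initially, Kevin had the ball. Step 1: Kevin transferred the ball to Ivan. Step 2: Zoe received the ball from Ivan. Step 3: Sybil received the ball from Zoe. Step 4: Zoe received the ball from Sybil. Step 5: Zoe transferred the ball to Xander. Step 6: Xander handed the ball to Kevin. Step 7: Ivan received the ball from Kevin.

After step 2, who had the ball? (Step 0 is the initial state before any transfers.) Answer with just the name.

Answer: Zoe

Derivation:
Tracking the ball holder through step 2:
After step 0 (start): Kevin
After step 1: Ivan
After step 2: Zoe

At step 2, the holder is Zoe.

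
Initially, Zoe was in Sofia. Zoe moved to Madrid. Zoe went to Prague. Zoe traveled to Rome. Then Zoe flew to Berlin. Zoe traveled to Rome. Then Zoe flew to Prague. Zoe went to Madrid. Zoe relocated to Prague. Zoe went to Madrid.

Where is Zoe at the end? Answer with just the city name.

Tracking Zoe's location:
Start: Zoe is in Sofia.
After move 1: Sofia -> Madrid. Zoe is in Madrid.
After move 2: Madrid -> Prague. Zoe is in Prague.
After move 3: Prague -> Rome. Zoe is in Rome.
After move 4: Rome -> Berlin. Zoe is in Berlin.
After move 5: Berlin -> Rome. Zoe is in Rome.
After move 6: Rome -> Prague. Zoe is in Prague.
After move 7: Prague -> Madrid. Zoe is in Madrid.
After move 8: Madrid -> Prague. Zoe is in Prague.
After move 9: Prague -> Madrid. Zoe is in Madrid.

Answer: Madrid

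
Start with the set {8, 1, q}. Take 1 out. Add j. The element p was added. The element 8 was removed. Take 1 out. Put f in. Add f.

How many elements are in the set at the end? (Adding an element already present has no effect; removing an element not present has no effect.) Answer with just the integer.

Answer: 4

Derivation:
Tracking the set through each operation:
Start: {1, 8, q}
Event 1 (remove 1): removed. Set: {8, q}
Event 2 (add j): added. Set: {8, j, q}
Event 3 (add p): added. Set: {8, j, p, q}
Event 4 (remove 8): removed. Set: {j, p, q}
Event 5 (remove 1): not present, no change. Set: {j, p, q}
Event 6 (add f): added. Set: {f, j, p, q}
Event 7 (add f): already present, no change. Set: {f, j, p, q}

Final set: {f, j, p, q} (size 4)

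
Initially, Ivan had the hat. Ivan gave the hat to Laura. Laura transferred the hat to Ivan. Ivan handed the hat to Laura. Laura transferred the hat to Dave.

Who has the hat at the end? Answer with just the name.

Tracking the hat through each event:
Start: Ivan has the hat.
After event 1: Laura has the hat.
After event 2: Ivan has the hat.
After event 3: Laura has the hat.
After event 4: Dave has the hat.

Answer: Dave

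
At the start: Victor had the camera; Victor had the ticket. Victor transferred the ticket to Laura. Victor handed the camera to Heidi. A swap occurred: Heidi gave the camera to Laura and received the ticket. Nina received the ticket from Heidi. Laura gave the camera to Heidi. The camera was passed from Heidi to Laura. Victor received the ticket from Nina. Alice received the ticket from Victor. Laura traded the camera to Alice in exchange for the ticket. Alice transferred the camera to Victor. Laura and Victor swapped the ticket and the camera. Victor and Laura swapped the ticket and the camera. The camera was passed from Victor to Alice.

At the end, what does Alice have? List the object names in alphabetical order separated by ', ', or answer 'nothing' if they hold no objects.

Answer: camera

Derivation:
Tracking all object holders:
Start: camera:Victor, ticket:Victor
Event 1 (give ticket: Victor -> Laura). State: camera:Victor, ticket:Laura
Event 2 (give camera: Victor -> Heidi). State: camera:Heidi, ticket:Laura
Event 3 (swap camera<->ticket: now camera:Laura, ticket:Heidi). State: camera:Laura, ticket:Heidi
Event 4 (give ticket: Heidi -> Nina). State: camera:Laura, ticket:Nina
Event 5 (give camera: Laura -> Heidi). State: camera:Heidi, ticket:Nina
Event 6 (give camera: Heidi -> Laura). State: camera:Laura, ticket:Nina
Event 7 (give ticket: Nina -> Victor). State: camera:Laura, ticket:Victor
Event 8 (give ticket: Victor -> Alice). State: camera:Laura, ticket:Alice
Event 9 (swap camera<->ticket: now camera:Alice, ticket:Laura). State: camera:Alice, ticket:Laura
Event 10 (give camera: Alice -> Victor). State: camera:Victor, ticket:Laura
Event 11 (swap ticket<->camera: now ticket:Victor, camera:Laura). State: camera:Laura, ticket:Victor
Event 12 (swap ticket<->camera: now ticket:Laura, camera:Victor). State: camera:Victor, ticket:Laura
Event 13 (give camera: Victor -> Alice). State: camera:Alice, ticket:Laura

Final state: camera:Alice, ticket:Laura
Alice holds: camera.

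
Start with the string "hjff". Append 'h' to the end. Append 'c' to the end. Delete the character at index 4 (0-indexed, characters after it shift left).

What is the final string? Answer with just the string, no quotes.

Applying each edit step by step:
Start: "hjff"
Op 1 (append 'h'): "hjff" -> "hjffh"
Op 2 (append 'c'): "hjffh" -> "hjffhc"
Op 3 (delete idx 4 = 'h'): "hjffhc" -> "hjffc"

Answer: hjffc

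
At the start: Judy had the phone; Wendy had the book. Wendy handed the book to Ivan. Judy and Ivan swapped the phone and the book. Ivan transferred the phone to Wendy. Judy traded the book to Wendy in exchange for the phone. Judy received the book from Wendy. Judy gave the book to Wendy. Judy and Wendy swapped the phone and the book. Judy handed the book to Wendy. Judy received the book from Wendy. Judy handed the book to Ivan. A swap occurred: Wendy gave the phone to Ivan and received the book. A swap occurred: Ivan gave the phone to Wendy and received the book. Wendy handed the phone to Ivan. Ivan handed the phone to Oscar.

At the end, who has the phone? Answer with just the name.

Answer: Oscar

Derivation:
Tracking all object holders:
Start: phone:Judy, book:Wendy
Event 1 (give book: Wendy -> Ivan). State: phone:Judy, book:Ivan
Event 2 (swap phone<->book: now phone:Ivan, book:Judy). State: phone:Ivan, book:Judy
Event 3 (give phone: Ivan -> Wendy). State: phone:Wendy, book:Judy
Event 4 (swap book<->phone: now book:Wendy, phone:Judy). State: phone:Judy, book:Wendy
Event 5 (give book: Wendy -> Judy). State: phone:Judy, book:Judy
Event 6 (give book: Judy -> Wendy). State: phone:Judy, book:Wendy
Event 7 (swap phone<->book: now phone:Wendy, book:Judy). State: phone:Wendy, book:Judy
Event 8 (give book: Judy -> Wendy). State: phone:Wendy, book:Wendy
Event 9 (give book: Wendy -> Judy). State: phone:Wendy, book:Judy
Event 10 (give book: Judy -> Ivan). State: phone:Wendy, book:Ivan
Event 11 (swap phone<->book: now phone:Ivan, book:Wendy). State: phone:Ivan, book:Wendy
Event 12 (swap phone<->book: now phone:Wendy, book:Ivan). State: phone:Wendy, book:Ivan
Event 13 (give phone: Wendy -> Ivan). State: phone:Ivan, book:Ivan
Event 14 (give phone: Ivan -> Oscar). State: phone:Oscar, book:Ivan

Final state: phone:Oscar, book:Ivan
The phone is held by Oscar.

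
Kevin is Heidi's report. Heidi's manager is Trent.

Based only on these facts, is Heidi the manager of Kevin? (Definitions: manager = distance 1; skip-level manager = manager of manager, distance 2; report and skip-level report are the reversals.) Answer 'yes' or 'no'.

Answer: yes

Derivation:
Reconstructing the manager chain from the given facts:
  Trent -> Heidi -> Kevin
(each arrow means 'manager of the next')
Positions in the chain (0 = top):
  position of Trent: 0
  position of Heidi: 1
  position of Kevin: 2

Heidi is at position 1, Kevin is at position 2; signed distance (j - i) = 1.
'manager' requires j - i = 1. Actual distance is 1, so the relation HOLDS.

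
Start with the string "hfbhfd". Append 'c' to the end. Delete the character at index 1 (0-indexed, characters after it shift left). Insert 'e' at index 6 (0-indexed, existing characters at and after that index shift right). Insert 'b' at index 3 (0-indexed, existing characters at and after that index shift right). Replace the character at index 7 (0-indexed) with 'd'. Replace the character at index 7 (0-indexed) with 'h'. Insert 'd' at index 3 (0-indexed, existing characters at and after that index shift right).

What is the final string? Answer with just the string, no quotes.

Applying each edit step by step:
Start: "hfbhfd"
Op 1 (append 'c'): "hfbhfd" -> "hfbhfdc"
Op 2 (delete idx 1 = 'f'): "hfbhfdc" -> "hbhfdc"
Op 3 (insert 'e' at idx 6): "hbhfdc" -> "hbhfdce"
Op 4 (insert 'b' at idx 3): "hbhfdce" -> "hbhbfdce"
Op 5 (replace idx 7: 'e' -> 'd'): "hbhbfdce" -> "hbhbfdcd"
Op 6 (replace idx 7: 'd' -> 'h'): "hbhbfdcd" -> "hbhbfdch"
Op 7 (insert 'd' at idx 3): "hbhbfdch" -> "hbhdbfdch"

Answer: hbhdbfdch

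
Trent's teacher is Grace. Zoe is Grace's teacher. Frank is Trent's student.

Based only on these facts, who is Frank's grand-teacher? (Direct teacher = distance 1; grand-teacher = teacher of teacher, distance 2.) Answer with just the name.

Answer: Grace

Derivation:
Reconstructing the teacher chain from the given facts:
  Zoe -> Grace -> Trent -> Frank
(each arrow means 'teacher of the next')
Positions in the chain (0 = top):
  position of Zoe: 0
  position of Grace: 1
  position of Trent: 2
  position of Frank: 3

Frank is at position 3; the grand-teacher is 2 steps up the chain, i.e. position 1: Grace.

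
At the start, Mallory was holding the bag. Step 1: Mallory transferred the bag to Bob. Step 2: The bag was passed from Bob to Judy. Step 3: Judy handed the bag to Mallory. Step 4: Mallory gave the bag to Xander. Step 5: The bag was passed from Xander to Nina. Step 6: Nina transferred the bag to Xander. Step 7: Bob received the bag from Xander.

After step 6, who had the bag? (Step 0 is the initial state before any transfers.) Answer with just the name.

Answer: Xander

Derivation:
Tracking the bag holder through step 6:
After step 0 (start): Mallory
After step 1: Bob
After step 2: Judy
After step 3: Mallory
After step 4: Xander
After step 5: Nina
After step 6: Xander

At step 6, the holder is Xander.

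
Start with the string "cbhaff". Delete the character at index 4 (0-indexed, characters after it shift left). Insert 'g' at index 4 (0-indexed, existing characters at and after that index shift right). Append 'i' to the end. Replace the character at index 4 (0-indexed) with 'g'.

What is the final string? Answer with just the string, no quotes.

Applying each edit step by step:
Start: "cbhaff"
Op 1 (delete idx 4 = 'f'): "cbhaff" -> "cbhaf"
Op 2 (insert 'g' at idx 4): "cbhaf" -> "cbhagf"
Op 3 (append 'i'): "cbhagf" -> "cbhagfi"
Op 4 (replace idx 4: 'g' -> 'g'): "cbhagfi" -> "cbhagfi"

Answer: cbhagfi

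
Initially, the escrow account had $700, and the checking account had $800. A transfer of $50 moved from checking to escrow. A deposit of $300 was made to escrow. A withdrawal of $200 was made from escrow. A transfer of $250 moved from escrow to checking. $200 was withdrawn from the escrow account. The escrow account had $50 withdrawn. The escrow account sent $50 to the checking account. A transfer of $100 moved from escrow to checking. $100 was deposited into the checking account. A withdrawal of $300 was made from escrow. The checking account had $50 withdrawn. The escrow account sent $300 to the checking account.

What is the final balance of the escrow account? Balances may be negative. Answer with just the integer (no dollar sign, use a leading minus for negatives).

Answer: -400

Derivation:
Tracking account balances step by step:
Start: escrow=700, checking=800
Event 1 (transfer 50 checking -> escrow): checking: 800 - 50 = 750, escrow: 700 + 50 = 750. Balances: escrow=750, checking=750
Event 2 (deposit 300 to escrow): escrow: 750 + 300 = 1050. Balances: escrow=1050, checking=750
Event 3 (withdraw 200 from escrow): escrow: 1050 - 200 = 850. Balances: escrow=850, checking=750
Event 4 (transfer 250 escrow -> checking): escrow: 850 - 250 = 600, checking: 750 + 250 = 1000. Balances: escrow=600, checking=1000
Event 5 (withdraw 200 from escrow): escrow: 600 - 200 = 400. Balances: escrow=400, checking=1000
Event 6 (withdraw 50 from escrow): escrow: 400 - 50 = 350. Balances: escrow=350, checking=1000
Event 7 (transfer 50 escrow -> checking): escrow: 350 - 50 = 300, checking: 1000 + 50 = 1050. Balances: escrow=300, checking=1050
Event 8 (transfer 100 escrow -> checking): escrow: 300 - 100 = 200, checking: 1050 + 100 = 1150. Balances: escrow=200, checking=1150
Event 9 (deposit 100 to checking): checking: 1150 + 100 = 1250. Balances: escrow=200, checking=1250
Event 10 (withdraw 300 from escrow): escrow: 200 - 300 = -100. Balances: escrow=-100, checking=1250
Event 11 (withdraw 50 from checking): checking: 1250 - 50 = 1200. Balances: escrow=-100, checking=1200
Event 12 (transfer 300 escrow -> checking): escrow: -100 - 300 = -400, checking: 1200 + 300 = 1500. Balances: escrow=-400, checking=1500

Final balance of escrow: -400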